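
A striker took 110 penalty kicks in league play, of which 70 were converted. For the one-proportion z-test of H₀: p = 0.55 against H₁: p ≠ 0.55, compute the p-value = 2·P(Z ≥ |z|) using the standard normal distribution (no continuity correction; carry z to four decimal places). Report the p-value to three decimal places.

The sample proportion is 70/110 = 0.63636.
Under H₀, SE = √(p₀(1−p₀)/n) = √(0.55·0.45/110) = √0.002250000 = 0.047434.
Test statistic (full precision, shown to 4 dp): z = (70/110 − 0.55)/SE₀ ≈ 1.8207.
p-value = 2·P(Z ≥ |z|) with z = 1.8207 → 0.069.

p-value = 0.069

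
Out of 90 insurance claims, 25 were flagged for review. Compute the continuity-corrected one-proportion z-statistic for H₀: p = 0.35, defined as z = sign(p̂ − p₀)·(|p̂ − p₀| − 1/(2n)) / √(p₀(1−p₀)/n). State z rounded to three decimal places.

Sample proportion p̂ = 25/90 = 0.27778. p̂ − p₀ = -0.072222.
1/(2n) = 0.005556.
Corrected numerator: |-0.072222| − 0.005556 = 0.066666.
SE₀ = √(0.35·0.65/90) = 0.050277.
z = (−)0.066666/0.050277 = -1.326.

z = -1.326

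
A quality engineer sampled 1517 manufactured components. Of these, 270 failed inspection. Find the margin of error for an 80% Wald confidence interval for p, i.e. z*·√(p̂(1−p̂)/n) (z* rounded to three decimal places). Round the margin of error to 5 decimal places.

p̂ = 270/1517 = 0.17798.
SE(p̂) = √(0.17798·0.82202/1517) = 0.009821.
The 80% critical value is z* = 1.282.
ME = 1.282·0.009821 = 0.01259.

ME = 0.01259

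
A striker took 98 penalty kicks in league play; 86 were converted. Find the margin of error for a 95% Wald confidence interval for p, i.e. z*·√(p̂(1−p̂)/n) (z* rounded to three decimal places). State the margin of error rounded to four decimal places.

Sample proportion p̂ = 86/98 = 0.87755.
Standard error of p̂: √(0.107455/98) = √0.001096482 = 0.033113.
z* = 1.960 at the 95% level.
So ME = 0.0649.

ME = 0.0649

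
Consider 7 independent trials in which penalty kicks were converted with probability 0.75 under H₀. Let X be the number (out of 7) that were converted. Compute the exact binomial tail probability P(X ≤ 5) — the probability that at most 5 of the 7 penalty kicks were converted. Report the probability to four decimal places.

X ~ Binomial(n=7, p=0.75).
P(X ≤ 5) = Σ_{j=0}^{5} C(7,j)·0.75^j·0.25^{7−j}.
= 0.000061 + 0.001282 + 0.011536 + 0.057678 + 0.173035 + 0.311462 = 0.5551.

P = 0.5551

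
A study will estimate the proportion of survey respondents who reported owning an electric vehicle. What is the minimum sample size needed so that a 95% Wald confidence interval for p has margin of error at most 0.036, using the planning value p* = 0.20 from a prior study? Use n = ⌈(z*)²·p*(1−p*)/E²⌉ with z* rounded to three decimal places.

The 95% critical value is z* = 1.960.
p*(1−p*) = 0.1600.
(z*)²·p*(1−p*)/E² = 3.841600·0.1600/0.001296 = 474.272.
⌈474.272⌉ = 475.

n = 475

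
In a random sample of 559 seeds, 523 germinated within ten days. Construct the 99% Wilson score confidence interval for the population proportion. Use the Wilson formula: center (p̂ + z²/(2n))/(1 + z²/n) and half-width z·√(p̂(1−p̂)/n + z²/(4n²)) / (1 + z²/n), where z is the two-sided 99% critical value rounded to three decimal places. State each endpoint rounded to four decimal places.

(0.9034, 0.9576)

Here p̂ = 523/559 = 0.93560 and z = 2.576 (z² = 6.635776).
Denominator 1 + z²/n = 1 + 6.635776/559 = 1.011871.
Adjusted center: (0.93560 + z²/(2n))/1.011871 = 0.93049.
Radicand: p̂(1−p̂)/n + z²/(4n²) = 0.000107788 + 0.000005309 = 0.000113097.
Half-width = z·√(radicand)/denom = 2.576·0.010635/1.011871 = 0.02707.
Interval: 0.93049 ± 0.02707 → (0.9034, 0.9576).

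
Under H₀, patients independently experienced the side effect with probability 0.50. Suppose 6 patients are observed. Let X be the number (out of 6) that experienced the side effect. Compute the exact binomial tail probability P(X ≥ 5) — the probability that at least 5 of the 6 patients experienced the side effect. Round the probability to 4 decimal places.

X is binomial with n = 6 and p = 0.50.
P(X ≥ 5) = C(6,5)·0.50^5·0.50^1 + C(6,6)·0.50^6·0.50^0.
= 0.093750 + 0.015625 = 0.1094.

P = 0.1094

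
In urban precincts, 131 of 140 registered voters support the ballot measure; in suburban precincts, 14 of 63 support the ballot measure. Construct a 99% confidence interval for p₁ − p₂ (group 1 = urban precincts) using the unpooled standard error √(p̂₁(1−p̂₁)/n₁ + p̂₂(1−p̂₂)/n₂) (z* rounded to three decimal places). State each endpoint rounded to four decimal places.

(0.5684, 0.8586)

p̂₁ = 0.93571, p̂₂ = 0.22222, so the observed difference is 0.71349.
SE = √(0.000429665 + 0.002743484) = √0.003173149 = 0.056331.
The 99% critical value is z* = 2.576. Margin = 2.576·0.056331 = 0.14511.
CI: 0.71349 ± 0.14511 = (0.5684, 0.8586).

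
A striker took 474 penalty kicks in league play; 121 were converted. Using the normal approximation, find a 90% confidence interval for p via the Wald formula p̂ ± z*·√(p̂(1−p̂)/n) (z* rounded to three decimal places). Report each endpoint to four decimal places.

p̂ = 121/474 = 0.25527.
Standard error of p̂: √(0.190109/474) = √0.000401074 = 0.020027.
For 90% confidence, z* = 1.645.
Margin of error: 1.645 × 0.020027 = 0.03294.
So the interval runs from 0.2223 to 0.2882.

(0.2223, 0.2882)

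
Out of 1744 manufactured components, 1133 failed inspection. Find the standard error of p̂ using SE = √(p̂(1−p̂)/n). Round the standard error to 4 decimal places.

SE = 0.0114

Sample proportion p̂ = 1133/1744 = 0.64966.
p̂(1−p̂) = 0.64966·0.35034 = 0.227602.
SE = √(0.227602/1744) = √0.000130506 = 0.0114.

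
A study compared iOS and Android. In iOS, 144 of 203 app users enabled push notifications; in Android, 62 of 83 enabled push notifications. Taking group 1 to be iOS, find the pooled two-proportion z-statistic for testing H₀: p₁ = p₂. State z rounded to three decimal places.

Sample proportions: p̂₁ = 144/203 = 0.70936 and p̂₂ = 62/83 = 0.74699.
Pooling: p̂ = 206/286 = 0.72028.
Pooled SE = √[0.2014768·0.01697430] ≈ 0.058480.
z = (p̂₁ − p̂₂)/SE = (0.70936 − 0.74699)/0.058480 = -0.03763/0.058480 = -0.643.

z = -0.643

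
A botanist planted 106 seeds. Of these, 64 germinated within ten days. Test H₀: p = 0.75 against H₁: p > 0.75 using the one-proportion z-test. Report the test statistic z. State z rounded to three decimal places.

p̂ = 64/106 = 0.60377.
Under H₀, SE = √(p₀(1−p₀)/n) = √(0.75·0.25/106) = √0.001768868 = 0.042058.
z = (0.60377 − 0.75)/0.042058 = -0.14623/0.042058 = -3.477.

z = -3.477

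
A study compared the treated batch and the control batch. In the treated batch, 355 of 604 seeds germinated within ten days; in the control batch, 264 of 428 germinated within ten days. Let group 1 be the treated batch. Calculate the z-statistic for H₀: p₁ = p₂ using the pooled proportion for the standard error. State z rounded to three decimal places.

p̂₁ = 355/604 = 0.58775, p̂₂ = 264/428 = 0.61682.
Pooling: p̂ = 619/1032 = 0.59981.
Pooled SE = √[0.2400387·0.00399208] ≈ 0.030956.
z = (p̂₁ − p̂₂)/SE = (0.58775 − 0.61682)/0.030956 = -0.02907/0.030956 = -0.939.

z = -0.939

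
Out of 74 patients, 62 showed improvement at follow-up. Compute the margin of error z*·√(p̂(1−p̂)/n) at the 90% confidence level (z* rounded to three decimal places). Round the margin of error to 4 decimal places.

The sample proportion is 62/74 = 0.83784.
Standard error of p̂: √(0.135866/74) = √0.001836022 = 0.042849.
The 90% critical value is z* = 1.645.
So ME = 0.0705.

ME = 0.0705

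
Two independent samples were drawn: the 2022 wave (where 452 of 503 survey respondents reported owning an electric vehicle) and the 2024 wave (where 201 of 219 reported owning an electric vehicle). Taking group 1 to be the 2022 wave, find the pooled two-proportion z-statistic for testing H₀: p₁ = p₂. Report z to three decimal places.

z = -0.807

p̂₁ = 452/503 = 0.89861, p̂₂ = 201/219 = 0.91781.
Pooled p̂ = (452+201)/(503+219) = 653/722 = 0.90443.
Pooled SE = √[0.0864346·0.00655428] ≈ 0.023802.
z = (p̂₁ − p̂₂)/SE = (0.89861 − 0.91781)/0.023802 = -0.01920/0.023802 = -0.807.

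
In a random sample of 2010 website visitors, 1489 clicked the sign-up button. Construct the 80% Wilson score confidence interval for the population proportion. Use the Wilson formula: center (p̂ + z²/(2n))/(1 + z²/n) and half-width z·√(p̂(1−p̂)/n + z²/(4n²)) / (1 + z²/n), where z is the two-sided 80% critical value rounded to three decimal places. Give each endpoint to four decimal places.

Here p̂ = 1489/2010 = 0.74080 and z = 1.282 (z² = 1.643524).
1 + z²/n = 1.000818.
Adjusted center: (0.74080 + z²/(2n))/1.000818 = 0.74060.
Radicand: p̂(1−p̂)/n + z²/(4n²) = 0.000095531 + 0.000000102 = 0.000095633.
Half-width = 1.282·√0.000095633/1.000818 = 0.01253.
So the interval runs from 0.7281 to 0.7531.

(0.7281, 0.7531)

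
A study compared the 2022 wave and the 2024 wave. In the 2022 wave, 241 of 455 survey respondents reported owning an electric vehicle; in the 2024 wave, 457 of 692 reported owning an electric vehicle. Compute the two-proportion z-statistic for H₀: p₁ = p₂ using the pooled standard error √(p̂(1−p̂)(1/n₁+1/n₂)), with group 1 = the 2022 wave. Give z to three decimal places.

z = -4.438

p̂₁ = 241/455 = 0.52967, p̂₂ = 457/692 = 0.66040.
Pooled p̂ = (241+457)/(455+692) = 698/1147 = 0.60854.
Pooled SE = √[0.2382182·0.00364289] ≈ 0.029458.
z = -0.13073/0.029458 = -4.438.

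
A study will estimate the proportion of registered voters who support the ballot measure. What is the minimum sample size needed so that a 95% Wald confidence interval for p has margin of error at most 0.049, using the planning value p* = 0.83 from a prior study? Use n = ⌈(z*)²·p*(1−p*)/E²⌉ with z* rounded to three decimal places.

n = 226

The 95% critical value is z* = 1.960.
p*(1−p*) = 0.83·0.17 = 0.1411.
Required n before rounding: 3.841600 × 0.1411 / 0.049² = 225.760.
⌈225.760⌉ = 226.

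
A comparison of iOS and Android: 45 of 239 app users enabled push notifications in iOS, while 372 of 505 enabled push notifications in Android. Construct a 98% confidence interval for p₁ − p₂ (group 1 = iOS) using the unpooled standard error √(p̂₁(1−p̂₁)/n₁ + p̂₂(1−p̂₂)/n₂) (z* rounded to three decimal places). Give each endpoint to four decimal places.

p̂₁ = 0.18828, p̂₂ = 0.73663, so the observed difference is -0.54835.
SE = √(0.000639471 + 0.000384167) = √0.001023638 = 0.031994.
z* = 2.326 at the 98% level. Margin = 2.326·0.031994 = 0.07442.
CI: -0.54835 ± 0.07442 = (-0.6228, -0.4739).

(-0.6228, -0.4739)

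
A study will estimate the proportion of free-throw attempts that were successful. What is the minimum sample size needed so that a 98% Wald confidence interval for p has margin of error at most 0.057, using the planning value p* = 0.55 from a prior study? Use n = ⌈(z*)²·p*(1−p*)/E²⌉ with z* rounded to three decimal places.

n = 413

For 98% confidence, z* = 2.326.
p*(1−p*) = 0.2475.
(z*)²·p*(1−p*)/E² = 5.410276·0.2475/0.003249 = 412.140.
⌈412.140⌉ = 413.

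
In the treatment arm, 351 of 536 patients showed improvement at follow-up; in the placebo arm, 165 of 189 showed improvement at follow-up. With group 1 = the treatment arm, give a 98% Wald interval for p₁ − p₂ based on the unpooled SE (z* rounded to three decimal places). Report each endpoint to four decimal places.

p̂₁ = 0.65485, p̂₂ = 0.87302, so the observed difference is -0.21817.
SE = √(0.000421681 + 0.000586556) = √0.001008237 = 0.031753.
The 98% critical value is z* = 2.326. Margin = 2.326·0.031753 = 0.07386.
Interval: -0.21817 ± 0.07386 → (-0.2920, -0.1443).

(-0.2920, -0.1443)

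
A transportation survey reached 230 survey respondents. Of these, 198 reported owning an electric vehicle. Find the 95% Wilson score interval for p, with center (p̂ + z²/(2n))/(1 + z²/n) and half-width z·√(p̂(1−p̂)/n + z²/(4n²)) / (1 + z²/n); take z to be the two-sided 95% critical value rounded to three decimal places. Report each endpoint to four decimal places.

Here p̂ = 198/230 = 0.86087 and z = 1.960 (z² = 3.841600).
1 + z²/n = 1.016703.
Center = (0.86087 + 0.008351)/1.016703 = 0.85494.
Radicand: p̂(1−p̂)/n + z²/(4n²) = 0.000520753 + 0.000018155 = 0.000538908.
Half-width = 1.960·√0.000538908/1.016703 = 0.04475.
CI: 0.85494 ± 0.04475 = (0.8102, 0.8997).

(0.8102, 0.8997)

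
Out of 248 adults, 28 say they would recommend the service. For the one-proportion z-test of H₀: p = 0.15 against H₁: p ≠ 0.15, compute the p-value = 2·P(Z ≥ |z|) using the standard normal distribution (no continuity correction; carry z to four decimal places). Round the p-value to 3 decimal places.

p-value = 0.102

The sample proportion is 28/248 = 0.11290.
Under H₀, SE = √(p₀(1−p₀)/n) = √(0.15·0.85/248) = √0.000514113 = 0.022674.
z = (p̂ − p₀)/SE = (28/248 − 0.15)/0.022674 ≈ -1.6361.
From the standard normal, 2·P(Z ≥ |z|) = 0.102.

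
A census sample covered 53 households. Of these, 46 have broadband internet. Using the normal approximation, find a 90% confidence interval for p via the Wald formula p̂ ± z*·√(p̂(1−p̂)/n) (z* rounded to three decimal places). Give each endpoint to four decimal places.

(0.7914, 0.9444)

With x = 46 successes in n = 53, p̂ = 0.86792.
Standard error of p̂: √(0.114632/53) = √0.002162859 = 0.046507.
z* = 1.645 at the 90% level.
Margin = 1.645·0.046507 = 0.07650.
So the interval runs from 0.7914 to 0.9444.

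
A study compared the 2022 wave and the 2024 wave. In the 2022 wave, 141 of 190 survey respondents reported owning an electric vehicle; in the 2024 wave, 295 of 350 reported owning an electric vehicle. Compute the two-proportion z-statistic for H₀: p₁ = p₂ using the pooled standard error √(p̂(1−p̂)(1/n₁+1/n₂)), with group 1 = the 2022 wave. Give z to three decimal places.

Sample proportions: p̂₁ = 141/190 = 0.74211 and p̂₂ = 295/350 = 0.84286.
Pooled p̂ = (141+295)/(190+350) = 436/540 = 0.80741.
Pooled SE = √[0.1555007·0.00812030] ≈ 0.035535.
z = -0.10075/0.035535 = -2.835.

z = -2.835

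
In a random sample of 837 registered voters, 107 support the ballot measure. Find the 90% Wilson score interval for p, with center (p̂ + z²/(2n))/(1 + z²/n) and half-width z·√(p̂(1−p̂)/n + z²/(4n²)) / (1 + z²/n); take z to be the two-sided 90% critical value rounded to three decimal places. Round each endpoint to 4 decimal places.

Here p̂ = 107/837 = 0.12784 and z = 1.645 (z² = 2.706025).
1 + z²/n = 1.003233.
Adjusted center: (0.12784 + z²/(2n))/1.003233 = 0.12904.
Radicand: p̂(1−p̂)/n + z²/(4n²) = 0.000133208 + 0.000000966 = 0.000134174.
Half-width = z·√(radicand)/denom = 1.645·0.011583/1.003233 = 0.01899.
So the interval runs from 0.1100 to 0.1480.

(0.1100, 0.1480)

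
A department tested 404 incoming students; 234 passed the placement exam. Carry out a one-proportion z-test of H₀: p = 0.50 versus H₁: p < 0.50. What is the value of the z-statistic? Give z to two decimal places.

z = 3.18

p̂ = 234/404 = 0.57921.
Under H₀, SE = √(p₀(1−p₀)/n) = √(0.50·0.50/404) = √0.000618812 = 0.024876.
Test statistic: z = 0.07921/0.024876 = 3.18.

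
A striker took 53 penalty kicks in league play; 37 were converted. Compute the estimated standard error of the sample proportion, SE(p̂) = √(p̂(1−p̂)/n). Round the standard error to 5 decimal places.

Sample proportion p̂ = 37/53 = 0.69811.
p̂(1−p̂) = 0.69811·0.30189 = 0.210752.
SE = √(0.210752/53) = 0.06306.

SE = 0.06306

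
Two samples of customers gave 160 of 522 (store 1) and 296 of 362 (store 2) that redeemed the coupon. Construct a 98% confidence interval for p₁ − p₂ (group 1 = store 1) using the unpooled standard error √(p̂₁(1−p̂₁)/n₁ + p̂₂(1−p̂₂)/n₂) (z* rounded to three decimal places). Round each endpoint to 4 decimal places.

p̂₁ = 160/522 = 0.30651, p̂₂ = 296/362 = 0.81768; p̂₁ − p̂₂ = -0.51117.
Unpooled SE = √(p̂₁(1−p̂₁)/n₁ + p̂₂(1−p̂₂)/n₂) = √(0.000407209 + 0.000411822) = 0.028619.
For 98% confidence, z* = 2.326. Margin of error = 0.06657.
Interval: -0.51117 ± 0.06657 → (-0.5777, -0.4446).

(-0.5777, -0.4446)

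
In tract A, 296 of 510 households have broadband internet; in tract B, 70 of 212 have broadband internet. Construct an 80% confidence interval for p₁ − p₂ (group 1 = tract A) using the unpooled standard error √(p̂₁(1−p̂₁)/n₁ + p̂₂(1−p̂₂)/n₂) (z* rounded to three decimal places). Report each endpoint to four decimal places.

p̂₁ = 296/510 = 0.58039, p̂₂ = 70/212 = 0.33019; p̂₁ − p̂₂ = 0.25020.
SE = √(0.000477524 + 0.001043227) = √0.001520751 = 0.038997.
The 80% critical value is z* = 1.282. Margin = 1.282·0.038997 = 0.04999.
Interval: 0.25020 ± 0.04999 → (0.2002, 0.3002).

(0.2002, 0.3002)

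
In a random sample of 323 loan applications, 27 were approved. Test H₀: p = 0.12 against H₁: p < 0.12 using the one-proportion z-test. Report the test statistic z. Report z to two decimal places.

With x = 27 successes in n = 323, p̂ = 0.08359.
SE₀ = √(0.12·0.88/323) = 0.018081.
Test statistic: z = -0.03641/0.018081 = -2.01.

z = -2.01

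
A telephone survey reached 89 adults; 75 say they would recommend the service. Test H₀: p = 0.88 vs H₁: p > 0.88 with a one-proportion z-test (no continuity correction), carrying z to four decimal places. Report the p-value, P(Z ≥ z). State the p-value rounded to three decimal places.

p-value = 0.861

The sample proportion is 75/89 = 0.84270.
Under H₀, SE = √(p₀(1−p₀)/n) = √(0.88·0.12/89) = √0.001186517 = 0.034446.
Test statistic (full precision, shown to 4 dp): z = (75/89 − 0.88)/SE₀ ≈ -1.0830.
From the standard normal, P(Z ≥ z) = 0.861.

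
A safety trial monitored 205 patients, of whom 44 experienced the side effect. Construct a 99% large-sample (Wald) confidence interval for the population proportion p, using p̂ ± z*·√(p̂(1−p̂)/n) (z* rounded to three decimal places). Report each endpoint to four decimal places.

(0.1408, 0.2885)

With x = 44 successes in n = 205, p̂ = 0.21463.
SE(p̂) = √(0.21463·0.78537/205) = 0.028675.
The 99% critical value is z* = 2.576.
Margin = 2.576·0.028675 = 0.07387.
CI: 0.21463 ± 0.07387 = (0.1408, 0.2885).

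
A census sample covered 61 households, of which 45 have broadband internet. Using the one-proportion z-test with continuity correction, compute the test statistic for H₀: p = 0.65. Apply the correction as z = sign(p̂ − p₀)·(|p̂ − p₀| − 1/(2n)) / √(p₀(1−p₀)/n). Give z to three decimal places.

The sample proportion is 45/61 = 0.73770. p̂ − p₀ = 0.087705.
Continuity correction 1/(2n) = 1/122 = 0.008197.
Corrected numerator: |0.087705| − 0.008197 = 0.079508.
Under H₀, SE = √(p₀(1−p₀)/n) = √(0.65·0.35/61) = √0.003729508 = 0.061070.
z = (+)0.079508/0.061070 = 1.302.

z = 1.302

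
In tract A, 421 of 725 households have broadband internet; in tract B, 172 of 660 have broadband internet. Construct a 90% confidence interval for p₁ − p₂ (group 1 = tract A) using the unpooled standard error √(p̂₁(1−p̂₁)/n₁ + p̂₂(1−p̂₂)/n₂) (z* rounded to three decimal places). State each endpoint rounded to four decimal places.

p̂₁ = 0.58069, p̂₂ = 0.26061, so the observed difference is 0.32008.
SE = √(0.000335847 + 0.000291955) = √0.000627802 = 0.025056.
The 90% critical value is z* = 1.645. Margin = 1.645·0.025056 = 0.04122.
So the interval runs from 0.2789 to 0.3613.

(0.2789, 0.3613)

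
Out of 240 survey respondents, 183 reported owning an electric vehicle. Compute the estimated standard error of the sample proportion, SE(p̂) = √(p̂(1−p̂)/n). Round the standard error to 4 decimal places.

Sample proportion p̂ = 183/240 = 0.76250.
p̂(1−p̂) = 0.76250·0.23750 = 0.181094.
Dividing by n and taking the root: √0.000754558 = 0.0275.

SE = 0.0275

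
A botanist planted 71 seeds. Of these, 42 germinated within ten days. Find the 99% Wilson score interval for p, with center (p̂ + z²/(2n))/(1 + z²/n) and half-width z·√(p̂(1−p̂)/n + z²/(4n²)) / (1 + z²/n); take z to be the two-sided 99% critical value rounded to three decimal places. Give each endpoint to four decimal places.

Here p̂ = 42/71 = 0.59155 and z = 2.576 (z² = 6.635776).
1 + z²/n = 1.093462.
Center = (0.59155 + 0.046731)/1.093462 = 0.58372.
Radicand: p̂(1−p̂)/n + z²/(4n²) = 0.003403081 + 0.000329090 = 0.003732171.
Half-width = z·√(radicand)/denom = 2.576·0.061091/1.093462 = 0.14392.
CI: 0.58372 ± 0.14392 = (0.4398, 0.7276).

(0.4398, 0.7276)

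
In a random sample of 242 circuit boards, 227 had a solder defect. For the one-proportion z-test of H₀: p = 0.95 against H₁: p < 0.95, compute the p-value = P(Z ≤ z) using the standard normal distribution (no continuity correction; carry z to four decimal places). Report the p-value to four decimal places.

With x = 227 successes in n = 242, p̂ = 0.93802.
Null standard error: √(0.95·0.05/242) = √0.000196281 = 0.014010.
Test statistic (full precision, shown to 4 dp): z = (227/242 − 0.95)/SE₀ ≈ -0.8553.
p-value = P(Z ≤ z) with z = -0.8553 → 0.1962.

p-value = 0.1962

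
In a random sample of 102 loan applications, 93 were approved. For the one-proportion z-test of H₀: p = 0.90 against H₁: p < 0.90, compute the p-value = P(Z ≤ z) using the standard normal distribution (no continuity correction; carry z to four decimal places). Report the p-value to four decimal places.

The sample proportion is 93/102 = 0.91176.
SE₀ = √(0.90·0.10/102) = 0.029704.
Test statistic (full precision, shown to 4 dp): z = (93/102 − 0.90)/SE₀ ≈ 0.3961.
p-value = P(Z ≤ z) with z = 0.3961 → 0.6540.

p-value = 0.6540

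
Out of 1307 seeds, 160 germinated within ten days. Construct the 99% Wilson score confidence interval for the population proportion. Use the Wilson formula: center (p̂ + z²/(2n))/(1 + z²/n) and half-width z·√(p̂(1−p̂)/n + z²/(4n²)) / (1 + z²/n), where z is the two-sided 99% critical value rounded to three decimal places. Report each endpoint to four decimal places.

(0.1010, 0.1477)

Here p̂ = 160/1307 = 0.12242 and z = 2.576 (z² = 6.635776).
Denominator 1 + z²/n = 1 + 6.635776/1307 = 1.005077.
Center = (0.12242 + 0.002539)/1.005077 = 0.12433.
Radicand: p̂(1−p̂)/n + z²/(4n²) = 0.000082197 + 0.000000971 = 0.000083168.
Half-width = z·√(radicand)/denom = 2.576·0.009120/1.005077 = 0.02337.
So the interval runs from 0.1010 to 0.1477.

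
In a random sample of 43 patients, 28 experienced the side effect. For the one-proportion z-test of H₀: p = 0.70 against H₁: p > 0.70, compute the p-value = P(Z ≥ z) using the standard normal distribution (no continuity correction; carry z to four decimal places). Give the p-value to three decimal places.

p-value = 0.758

With x = 28 successes in n = 43, p̂ = 0.65116.
Null standard error: √(0.70·0.30/43) = √0.004883721 = 0.069884.
Test statistic (full precision, shown to 4 dp): z = (28/43 − 0.70)/SE₀ ≈ -0.6988.
From the standard normal, P(Z ≥ z) = 0.758.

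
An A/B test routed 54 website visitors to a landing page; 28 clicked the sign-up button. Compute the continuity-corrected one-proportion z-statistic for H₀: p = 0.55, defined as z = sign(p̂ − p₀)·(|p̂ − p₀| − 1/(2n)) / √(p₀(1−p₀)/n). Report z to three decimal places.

z = -0.328

p̂ = 28/54 = 0.51852. p̂ − p₀ = -0.031481.
1/(2n) = 0.009259.
Corrected numerator: |-0.031481| − 0.009259 = 0.022222.
Under H₀, SE = √(p₀(1−p₀)/n) = √(0.55·0.45/54) = √0.004583333 = 0.067700.
z = (−)0.022222/0.067700 = -0.328.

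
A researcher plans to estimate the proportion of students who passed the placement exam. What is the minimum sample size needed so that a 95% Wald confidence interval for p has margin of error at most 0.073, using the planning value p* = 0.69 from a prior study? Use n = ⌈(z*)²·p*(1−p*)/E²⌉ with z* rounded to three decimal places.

The 95% critical value is z* = 1.960.
p*(1−p*) = 0.69·0.31 = 0.2139.
Required n before rounding: 3.841600 × 0.2139 / 0.073² = 154.197.
Rounding up, n = 155.

n = 155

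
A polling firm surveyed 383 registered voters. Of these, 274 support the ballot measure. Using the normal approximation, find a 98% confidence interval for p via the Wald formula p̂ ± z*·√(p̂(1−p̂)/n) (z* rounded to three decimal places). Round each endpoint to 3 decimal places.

Sample proportion p̂ = 274/383 = 0.71540.
SE = √(p̂(1−p̂)/n) = √(0.203601/383) = 0.023056.
For 98% confidence, z* = 2.326.
Margin = 2.326·0.023056 = 0.05363.
Interval: 0.71540 ± 0.05363 → (0.662, 0.769).

(0.662, 0.769)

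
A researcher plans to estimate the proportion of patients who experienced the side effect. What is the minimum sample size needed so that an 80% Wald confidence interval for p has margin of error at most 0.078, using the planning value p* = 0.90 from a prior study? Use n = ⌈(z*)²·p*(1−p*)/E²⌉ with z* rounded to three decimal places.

z* = 1.282 at the 80% level.
p*(1−p*) = 0.90·0.10 = 0.0900.
(z*)²·p*(1−p*)/E² = 1.643524·0.0900/0.006084 = 24.312.
⌈24.312⌉ = 25.

n = 25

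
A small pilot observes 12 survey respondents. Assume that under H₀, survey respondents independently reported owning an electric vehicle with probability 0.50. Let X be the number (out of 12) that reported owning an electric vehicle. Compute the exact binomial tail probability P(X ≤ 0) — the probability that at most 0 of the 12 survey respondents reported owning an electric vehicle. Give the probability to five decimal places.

P = 0.00024

X is binomial with n = 12 and p = 0.50.
P(X ≤ 0) = C(12,0)·0.50^0·0.50^12.
= 0.000244 = 0.00024.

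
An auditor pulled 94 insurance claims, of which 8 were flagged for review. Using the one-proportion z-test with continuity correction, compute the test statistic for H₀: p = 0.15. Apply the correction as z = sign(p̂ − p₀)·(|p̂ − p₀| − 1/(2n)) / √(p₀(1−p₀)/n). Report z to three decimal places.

z = -1.618

With x = 8 successes in n = 94, p̂ = 0.08511. p̂ − p₀ = -0.064894.
Continuity correction 1/(2n) = 1/188 = 0.005319.
Corrected numerator: |-0.064894| − 0.005319 = 0.059575.
Under H₀, SE = √(p₀(1−p₀)/n) = √(0.15·0.85/94) = √0.001356383 = 0.036829.
z = −0.059575/0.036829 = -1.618.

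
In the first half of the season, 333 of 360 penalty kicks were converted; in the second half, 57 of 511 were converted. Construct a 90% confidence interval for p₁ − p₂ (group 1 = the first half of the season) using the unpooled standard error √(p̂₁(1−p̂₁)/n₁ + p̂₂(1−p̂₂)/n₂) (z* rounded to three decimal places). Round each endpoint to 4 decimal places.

p̂₁ = 0.92500, p̂₂ = 0.11155, so the observed difference is 0.81345.
SE = √(0.000192708 + 0.000193940) = √0.000386648 = 0.019663.
The 90% critical value is z* = 1.645. Margin = 1.645·0.019663 = 0.03235.
CI: 0.81345 ± 0.03235 = (0.7811, 0.8458).

(0.7811, 0.8458)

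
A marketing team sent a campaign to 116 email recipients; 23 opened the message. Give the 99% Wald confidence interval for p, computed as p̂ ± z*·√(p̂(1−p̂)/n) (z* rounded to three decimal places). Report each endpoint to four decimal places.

The sample proportion is 23/116 = 0.19828.
SE = √(p̂(1−p̂)/n) = √(0.158963/116) = 0.037018.
The 99% critical value is z* = 2.576.
Margin = 2.576·0.037018 = 0.09536.
So the interval runs from 0.1029 to 0.2936.

(0.1029, 0.2936)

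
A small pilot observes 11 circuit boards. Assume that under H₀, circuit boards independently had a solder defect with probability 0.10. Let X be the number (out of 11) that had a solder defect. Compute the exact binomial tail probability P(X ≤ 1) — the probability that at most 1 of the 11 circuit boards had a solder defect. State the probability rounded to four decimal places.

X ~ Binomial(n=11, p=0.10).
P(X ≤ 1) = C(11,0)·0.10^0·0.90^11 + C(11,1)·0.10^1·0.90^10.
= 0.313811 + 0.383546 = 0.6974.

P = 0.6974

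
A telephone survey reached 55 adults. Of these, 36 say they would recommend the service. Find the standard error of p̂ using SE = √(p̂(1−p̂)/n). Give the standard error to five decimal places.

With x = 36 successes in n = 55, p̂ = 0.65455.
p̂(1−p̂) = 0.226114.
Dividing by n and taking the root: √0.004111164 = 0.06412.

SE = 0.06412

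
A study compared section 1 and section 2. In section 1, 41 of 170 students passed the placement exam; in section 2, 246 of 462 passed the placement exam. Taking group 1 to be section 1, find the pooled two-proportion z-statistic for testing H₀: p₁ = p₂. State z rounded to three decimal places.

p̂₁ = 41/170 = 0.24118, p̂₂ = 246/462 = 0.53247.
Pooling: p̂ = 287/632 = 0.45411.
SE = √[p̂(1−p̂)(1/n₁+1/n₂)] = √[0.45411·0.54589·(1/170+1/462)] ≈ 0.044663.
z = -0.29129/0.044663 = -6.522.

z = -6.522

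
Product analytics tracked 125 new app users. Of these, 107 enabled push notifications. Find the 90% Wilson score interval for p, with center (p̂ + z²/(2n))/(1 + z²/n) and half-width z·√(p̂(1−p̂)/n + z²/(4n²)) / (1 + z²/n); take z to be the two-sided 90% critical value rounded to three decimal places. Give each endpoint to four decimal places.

(0.7968, 0.9001)

p̂ = 107/125 = 0.85600; z = 1.645, so z² = 2.706025.
1 + z²/n = 1.021648.
Adjusted center: (0.85600 + z²/(2n))/1.021648 = 0.84846.
Radicand: p̂(1−p̂)/n + z²/(4n²) = 0.000986112 + 0.000043296 = 0.001029408.
Half-width = 1.645·√0.001029408/1.021648 = 0.05166.
Interval: 0.84846 ± 0.05166 → (0.7968, 0.9001).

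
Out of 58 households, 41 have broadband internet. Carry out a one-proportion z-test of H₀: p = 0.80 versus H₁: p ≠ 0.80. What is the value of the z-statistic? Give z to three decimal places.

Sample proportion p̂ = 41/58 = 0.70690.
SE₀ = √(0.80·0.20/58) = 0.052523.
z = (0.70690 − 0.80)/0.052523 = -0.09310/0.052523 = -1.773.

z = -1.773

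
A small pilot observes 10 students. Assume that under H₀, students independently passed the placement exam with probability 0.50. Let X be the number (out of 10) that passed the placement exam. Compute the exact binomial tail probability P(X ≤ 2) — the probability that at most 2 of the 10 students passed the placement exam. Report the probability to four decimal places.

P = 0.0547

X is binomial with n = 10 and p = 0.50.
P(X ≤ 2) = C(10,0)·0.50^0·0.50^10 + C(10,1)·0.50^1·0.50^9 + C(10,2)·0.50^2·0.50^8.
= 0.000977 + 0.009766 + 0.043945 = 0.0547.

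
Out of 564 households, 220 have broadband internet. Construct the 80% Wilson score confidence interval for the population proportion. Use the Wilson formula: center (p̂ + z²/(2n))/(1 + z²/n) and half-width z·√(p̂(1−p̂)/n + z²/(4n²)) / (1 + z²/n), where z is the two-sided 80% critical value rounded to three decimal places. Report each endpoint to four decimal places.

(0.3641, 0.4167)

Here p̂ = 220/564 = 0.39007 and z = 1.282 (z² = 1.643524).
Denominator 1 + z²/n = 1 + 1.643524/564 = 1.002914.
Adjusted center: (0.39007 + z²/(2n))/1.002914 = 0.39039.
Radicand: p̂(1−p̂)/n + z²/(4n²) = 0.000421836 + 0.000001292 = 0.000423128.
Half-width = z·√(radicand)/denom = 1.282·0.020570/1.002914 = 0.02629.
CI: 0.39039 ± 0.02629 = (0.3641, 0.4167).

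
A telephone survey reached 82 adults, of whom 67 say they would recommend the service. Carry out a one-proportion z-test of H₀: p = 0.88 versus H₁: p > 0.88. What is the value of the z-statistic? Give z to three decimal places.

p̂ = 67/82 = 0.81707.
Null standard error: √(0.88·0.12/82) = √0.001287805 = 0.035886.
z = (0.81707 − 0.88)/0.035886 = -0.06293/0.035886 = -1.754.

z = -1.754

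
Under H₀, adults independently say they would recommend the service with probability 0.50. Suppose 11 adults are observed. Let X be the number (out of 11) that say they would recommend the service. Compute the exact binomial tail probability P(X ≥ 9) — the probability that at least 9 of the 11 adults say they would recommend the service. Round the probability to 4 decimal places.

X is binomial with n = 11 and p = 0.50.
P(X ≥ 9) = C(11,9)·0.50^9·0.50^2 + C(11,10)·0.50^10·0.50^1 + C(11,11)·0.50^11·0.50^0.
= 0.026855 + 0.005371 + 0.000488 = 0.0327.

P = 0.0327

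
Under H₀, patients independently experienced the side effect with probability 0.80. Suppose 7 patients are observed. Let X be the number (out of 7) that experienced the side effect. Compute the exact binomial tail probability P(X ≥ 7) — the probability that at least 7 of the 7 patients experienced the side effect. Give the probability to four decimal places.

P = 0.2097

X is binomial with n = 7 and p = 0.80.
P(X ≥ 7) = C(7,7)·0.80^7·0.20^0.
= 0.209715 = 0.2097.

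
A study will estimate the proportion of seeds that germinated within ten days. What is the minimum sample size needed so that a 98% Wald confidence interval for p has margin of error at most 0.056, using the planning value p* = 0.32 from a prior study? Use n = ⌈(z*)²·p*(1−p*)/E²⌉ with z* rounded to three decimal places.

n = 376

For 98% confidence, z* = 2.326.
p*(1−p*) = 0.2176.
(z*)²·p*(1−p*)/E² = 5.410276·0.2176/0.003136 = 375.407.
Rounding up, n = 376.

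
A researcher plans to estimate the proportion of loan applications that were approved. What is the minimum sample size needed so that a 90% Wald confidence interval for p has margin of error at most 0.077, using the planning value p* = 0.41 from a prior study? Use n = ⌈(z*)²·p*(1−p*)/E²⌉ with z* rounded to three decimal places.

n = 111

z* = 1.645 at the 90% level.
p*(1−p*) = 0.41·0.59 = 0.2419.
Required n before rounding: 2.706025 × 0.2419 / 0.077² = 110.404.
Rounding up, n = 111.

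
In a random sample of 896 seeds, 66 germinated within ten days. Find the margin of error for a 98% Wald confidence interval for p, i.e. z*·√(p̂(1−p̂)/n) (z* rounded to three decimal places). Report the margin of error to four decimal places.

The sample proportion is 66/896 = 0.07366.
SE = √(p̂(1−p̂)/n) = √(0.068235/896) = 0.008727.
The 98% critical value is z* = 2.326.
So ME = 0.0203.

ME = 0.0203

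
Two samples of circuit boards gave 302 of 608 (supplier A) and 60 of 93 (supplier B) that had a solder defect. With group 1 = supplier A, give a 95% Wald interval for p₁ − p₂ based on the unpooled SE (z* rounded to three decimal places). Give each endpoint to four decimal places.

p̂₁ = 0.49671, p̂₂ = 0.64516, so the observed difference is -0.14845.
Unpooled SE = √(p̂₁(1−p̂₁)/n₁ + p̂₂(1−p̂₂)/n₂) = √(0.000411166 + 0.002461594) = 0.053598.
For 95% confidence, z* = 1.960. Margin of error = 0.10505.
So the interval runs from -0.2535 to -0.0434.

(-0.2535, -0.0434)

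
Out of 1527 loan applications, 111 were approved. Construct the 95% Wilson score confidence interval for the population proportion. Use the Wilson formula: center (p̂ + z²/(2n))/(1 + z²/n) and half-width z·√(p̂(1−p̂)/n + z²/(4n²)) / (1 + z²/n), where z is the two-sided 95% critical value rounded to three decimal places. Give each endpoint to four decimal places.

(0.0607, 0.0868)

Here p̂ = 111/1527 = 0.07269 and z = 1.960 (z² = 3.841600).
1 + z²/n = 1.002516.
Adjusted center: (0.07269 + z²/(2n))/1.002516 = 0.07376.
Radicand: p̂(1−p̂)/n + z²/(4n²) = 0.000044144 + 0.000000412 = 0.000044556.
Half-width = z·√(radicand)/denom = 1.960·0.006675/1.002516 = 0.01305.
Interval: 0.07376 ± 0.01305 → (0.0607, 0.0868).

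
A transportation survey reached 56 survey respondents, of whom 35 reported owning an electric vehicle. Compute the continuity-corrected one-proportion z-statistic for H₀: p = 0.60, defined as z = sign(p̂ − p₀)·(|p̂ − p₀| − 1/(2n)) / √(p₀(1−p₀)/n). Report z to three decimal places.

p̂ = 35/56 = 0.62500. p̂ − p₀ = 0.025000.
Continuity correction 1/(2n) = 1/112 = 0.008929.
Corrected numerator: |0.025000| − 0.008929 = 0.016071.
Null standard error: √(0.60·0.40/56) = √0.004285714 = 0.065465.
z = (+)0.016071/0.065465 = 0.245.

z = 0.245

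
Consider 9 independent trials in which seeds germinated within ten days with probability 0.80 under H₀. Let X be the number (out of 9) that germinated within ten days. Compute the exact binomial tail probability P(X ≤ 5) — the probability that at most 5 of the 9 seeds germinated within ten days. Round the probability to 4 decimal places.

X ~ Binomial(n=9, p=0.80).
P(X ≤ 5) = Σ_{j=0}^{5} C(9,j)·0.80^j·0.20^{9−j}.
= 0.000001 + 0.000018 + 0.000295 + 0.002753 + 0.016515 + 0.066060 = 0.0856.

P = 0.0856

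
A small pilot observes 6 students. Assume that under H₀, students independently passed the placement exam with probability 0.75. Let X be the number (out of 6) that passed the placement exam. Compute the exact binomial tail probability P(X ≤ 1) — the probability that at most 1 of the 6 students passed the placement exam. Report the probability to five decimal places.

X ~ Binomial(n=6, p=0.75).
P(X ≤ 1) = C(6,0)·0.75^0·0.25^6 + C(6,1)·0.75^1·0.25^5.
= 0.000244 + 0.004395 = 0.00464.

P = 0.00464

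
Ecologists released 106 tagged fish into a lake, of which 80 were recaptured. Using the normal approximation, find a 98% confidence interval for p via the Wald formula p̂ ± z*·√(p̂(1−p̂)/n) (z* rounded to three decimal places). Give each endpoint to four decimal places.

(0.6575, 0.8519)

Sample proportion p̂ = 80/106 = 0.75472.
SE = √(p̂(1−p̂)/n) = √(0.185119/106) = 0.041790.
The 98% critical value is z* = 2.326.
Margin of error: 2.326 × 0.041790 = 0.09720.
Interval: 0.75472 ± 0.09720 → (0.6575, 0.8519).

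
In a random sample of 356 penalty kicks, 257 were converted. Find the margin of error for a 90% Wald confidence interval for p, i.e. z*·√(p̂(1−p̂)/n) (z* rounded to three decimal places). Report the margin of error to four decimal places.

ME = 0.0391

Sample proportion p̂ = 257/356 = 0.72191.
SE = √(p̂(1−p̂)/n) = √(0.200756/356) = 0.023747.
For 90% confidence, z* = 1.645.
So ME = 0.0391.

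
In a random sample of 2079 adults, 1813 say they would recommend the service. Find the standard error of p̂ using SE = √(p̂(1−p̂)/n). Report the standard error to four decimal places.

SE = 0.0073

The sample proportion is 1813/2079 = 0.87205.
p̂(1−p̂) = 0.87205·0.12795 = 0.111579.
Dividing by n and taking the root: √0.000053670 = 0.0073.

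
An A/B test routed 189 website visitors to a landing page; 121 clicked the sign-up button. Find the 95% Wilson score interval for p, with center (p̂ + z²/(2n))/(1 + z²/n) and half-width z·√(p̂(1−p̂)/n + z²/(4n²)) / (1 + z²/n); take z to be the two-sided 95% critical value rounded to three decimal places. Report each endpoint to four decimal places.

Here p̂ = 121/189 = 0.64021 and z = 1.960 (z² = 3.841600).
Denominator 1 + z²/n = 1 + 3.841600/189 = 1.020326.
Adjusted center: (0.64021 + z²/(2n))/1.020326 = 0.63742.
Radicand: p̂(1−p̂)/n + z²/(4n²) = 0.001218734 + 0.000026886 = 0.001245620.
Half-width = 1.960·√0.001245620/1.020326 = 0.06780.
CI: 0.63742 ± 0.06780 = (0.5696, 0.7052).

(0.5696, 0.7052)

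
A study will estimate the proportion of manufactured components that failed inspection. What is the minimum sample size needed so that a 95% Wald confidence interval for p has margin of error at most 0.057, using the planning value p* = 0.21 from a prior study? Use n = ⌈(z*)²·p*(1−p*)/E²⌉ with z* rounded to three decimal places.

The 95% critical value is z* = 1.960.
p*(1−p*) = 0.21·0.79 = 0.1659.
(z*)²·p*(1−p*)/E² = 3.841600·0.1659/0.003249 = 196.159.
Rounding up, n = 197.

n = 197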